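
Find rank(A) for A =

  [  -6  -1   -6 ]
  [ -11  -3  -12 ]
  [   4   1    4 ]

rank = 3

R1 := -1/6·R1
R2 := R2 + 11·R1
R3 := R3 − 4·R1
R2 := -6/7·R2
R3 := R3 − 1/3·R2
R3 := -7/2·R3
R2 := R2 − 6/7·R3
R1 := R1 − R3
R1 := R1 − 1/6·R2
The reduced form has 3 nonzero rows.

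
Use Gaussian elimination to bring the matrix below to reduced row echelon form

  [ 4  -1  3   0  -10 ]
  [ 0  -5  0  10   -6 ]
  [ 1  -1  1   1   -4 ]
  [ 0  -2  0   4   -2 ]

[[1, 0, 0, 1, 0], [0, 1, 0, -2, 0], [0, 0, 1, -2, 0], [0, 0, 0, 0, 1]]

Multiply r1 by 1/4.
Subtract r1 from r3.
Multiply r2 by -1/5.
Add 3/4 times r2 to r3.
Add 2 times r2 to r4.
Multiply r3 by 4.
Multiply r4 by 5/2.
Add 12/5 times r4 to r3.
Subtract 6/5 times r4 from r2.
Add 5/2 times r4 to r1.
Subtract 3/4 times r3 from r1.
Add 1/4 times r2 to r1.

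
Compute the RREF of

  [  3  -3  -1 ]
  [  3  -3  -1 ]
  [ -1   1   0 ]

Multiply ρ1 by 1/3.
  [  1  -1  -1/3 ]
  [  3  -3    -1 ]
  [ -1   1     0 ]
Subtract 3 times ρ1 from ρ2.
  [  1  -1  -1/3 ]
  [  0   0     0 ]
  [ -1   1     0 ]
Add ρ1 to ρ3.
  [ 1  -1  -1/3 ]
  [ 0   0     0 ]
  [ 0   0  -1/3 ]
Swap ρ2 and ρ3.
  [ 1  -1  -1/3 ]
  [ 0   0  -1/3 ]
  [ 0   0     0 ]
Multiply ρ2 by -3.
  [ 1  -1  -1/3 ]
  [ 0   0     1 ]
  [ 0   0     0 ]
Add 1/3 times ρ2 to ρ1.
  [ 1  -1  0 ]
  [ 0   0  1 ]
  [ 0   0  0 ]

[[1, -1, 0], [0, 0, 1], [0, 0, 0]]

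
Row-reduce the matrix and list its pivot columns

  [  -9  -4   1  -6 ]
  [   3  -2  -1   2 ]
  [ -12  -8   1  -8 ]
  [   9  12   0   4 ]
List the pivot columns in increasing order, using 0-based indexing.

0, 1, 2, 3

Multiply R1 by -1/9.
  [   1  4/9  -1/9  2/3 ]
  [   3   -2    -1    2 ]
  [ -12   -8     1   -8 ]
  [   9   12     0    4 ]
Subtract 3 times R1 from R2.
  [   1    4/9  -1/9  2/3 ]
  [   0  -10/3  -2/3    0 ]
  [ -12     -8     1   -8 ]
  [   9     12     0    4 ]
Add 12 times R1 to R3.
  [ 1    4/9  -1/9  2/3 ]
  [ 0  -10/3  -2/3    0 ]
  [ 0   -8/3  -1/3    0 ]
  [ 9     12     0    4 ]
Subtract 9 times R1 from R4.
  [ 1    4/9  -1/9  2/3 ]
  [ 0  -10/3  -2/3    0 ]
  [ 0   -8/3  -1/3    0 ]
  [ 0      8     1   -2 ]
Multiply R2 by -3/10.
  [ 1   4/9  -1/9  2/3 ]
  [ 0     1   1/5    0 ]
  [ 0  -8/3  -1/3    0 ]
  [ 0     8     1   -2 ]
Add 8/3 times R2 to R3.
  [ 1  4/9  -1/9  2/3 ]
  [ 0    1   1/5    0 ]
  [ 0    0   1/5    0 ]
  [ 0    8     1   -2 ]
Subtract 8 times R2 from R4.
  [ 1  4/9  -1/9  2/3 ]
  [ 0    1   1/5    0 ]
  [ 0    0   1/5    0 ]
  [ 0    0  -3/5   -2 ]
Multiply R3 by 5.
  [ 1  4/9  -1/9  2/3 ]
  [ 0    1   1/5    0 ]
  [ 0    0     1    0 ]
  [ 0    0  -3/5   -2 ]
Add 3/5 times R3 to R4.
  [ 1  4/9  -1/9  2/3 ]
  [ 0    1   1/5    0 ]
  [ 0    0     1    0 ]
  [ 0    0     0   -2 ]
Multiply R4 by -1/2.
  [ 1  4/9  -1/9  2/3 ]
  [ 0    1   1/5    0 ]
  [ 0    0     1    0 ]
  [ 0    0     0    1 ]
Subtract 2/3 times R4 from R1.
  [ 1  4/9  -1/9  0 ]
  [ 0    1   1/5  0 ]
  [ 0    0     1  0 ]
  [ 0    0     0  1 ]
Subtract 1/5 times R3 from R2.
  [ 1  4/9  -1/9  0 ]
  [ 0    1     0  0 ]
  [ 0    0     1  0 ]
  [ 0    0     0  1 ]
Add 1/9 times R3 to R1.
  [ 1  4/9  0  0 ]
  [ 0    1  0  0 ]
  [ 0    0  1  0 ]
  [ 0    0  0  1 ]
Subtract 4/9 times R2 from R1.
  [ 1  0  0  0 ]
  [ 0  1  0  0 ]
  [ 0  0  1  0 ]
  [ 0  0  0  1 ]
Pivot columns are the columns containing a leading 1.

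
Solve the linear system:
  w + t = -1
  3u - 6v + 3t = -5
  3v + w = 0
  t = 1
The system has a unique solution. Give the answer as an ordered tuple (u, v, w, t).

Form the augmented matrix and row-reduce:
  [ 0   0  1  1  |  -1 ]
  [ 3  -6  0  3  |  -5 ]
  [ 0   3  1  0  |   0 ]
  [ 0   0  0  1  |   1 ]
R1 ↔ R2
  [ 3  -6  0  3  |  -5 ]
  [ 0   0  1  1  |  -1 ]
  [ 0   3  1  0  |   0 ]
  [ 0   0  0  1  |   1 ]
R1 → 1/3·R1
  [ 1  -2  0  1  |  -5/3 ]
  [ 0   0  1  1  |    -1 ]
  [ 0   3  1  0  |     0 ]
  [ 0   0  0  1  |     1 ]
R2 ↔ R3
  [ 1  -2  0  1  |  -5/3 ]
  [ 0   3  1  0  |     0 ]
  [ 0   0  1  1  |    -1 ]
  [ 0   0  0  1  |     1 ]
R2 → 1/3·R2
  [ 1  -2    0  1  |  -5/3 ]
  [ 0   1  1/3  0  |     0 ]
  [ 0   0    1  1  |    -1 ]
  [ 0   0    0  1  |     1 ]
R3 → R3 − R4
  [ 1  -2    0  1  |  -5/3 ]
  [ 0   1  1/3  0  |     0 ]
  [ 0   0    1  0  |    -2 ]
  [ 0   0    0  1  |     1 ]
R1 → R1 − R4
  [ 1  -2    0  0  |  -8/3 ]
  [ 0   1  1/3  0  |     0 ]
  [ 0   0    1  0  |    -2 ]
  [ 0   0    0  1  |     1 ]
R2 → R2 − 1/3·R3
  [ 1  -2  0  0  |  -8/3 ]
  [ 0   1  0  0  |   2/3 ]
  [ 0   0  1  0  |    -2 ]
  [ 0   0  0  1  |     1 ]
R1 → R1 + 2·R2
  [ 1  0  0  0  |  -4/3 ]
  [ 0  1  0  0  |   2/3 ]
  [ 0  0  1  0  |    -2 ]
  [ 0  0  0  1  |     1 ]
Reading off the last column: u = -4/3, v = 2/3, w = -2, t = 1.

(-4/3, 2/3, -2, 1)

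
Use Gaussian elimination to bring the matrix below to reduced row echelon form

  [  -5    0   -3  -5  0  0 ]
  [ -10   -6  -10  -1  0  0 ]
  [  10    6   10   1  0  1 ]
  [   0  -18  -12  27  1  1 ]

[[1, 0, 3/5, 1, 0, 0], [0, 1, 2/3, -3/2, 0, 0], [0, 0, 0, 0, 1, 0], [0, 0, 0, 0, 0, 1]]

R1 → -1/5·R1
R2 → R2 + 10·R1
R3 → R3 − 10·R1
R2 → -1/6·R2
R3 → R3 − 6·R2
R4 → R4 + 18·R2
R3 <-> R4
R3 → R3 − R4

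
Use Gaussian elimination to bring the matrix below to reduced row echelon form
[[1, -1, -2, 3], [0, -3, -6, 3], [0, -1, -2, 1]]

Multiply r2 by -1/3.
  [ 1  -1  -2   3 ]
  [ 0   1   2  -1 ]
  [ 0  -1  -2   1 ]
Add r2 to r3.
  [ 1  -1  -2   3 ]
  [ 0   1   2  -1 ]
  [ 0   0   0   0 ]
Add r2 to r1.
  [ 1  0  0   2 ]
  [ 0  1  2  -1 ]
  [ 0  0  0   0 ]

[[1, 0, 0, 2], [0, 1, 2, -1], [0, 0, 0, 0]]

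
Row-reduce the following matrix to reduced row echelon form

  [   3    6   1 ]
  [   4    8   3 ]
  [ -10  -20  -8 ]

R1 := 1/3·R1
  [   1    2  1/3 ]
  [   4    8    3 ]
  [ -10  -20   -8 ]
R2 := R2 − 4·R1
  [   1    2  1/3 ]
  [   0    0  5/3 ]
  [ -10  -20   -8 ]
R3 := R3 + 10·R1
  [ 1  2    1/3 ]
  [ 0  0    5/3 ]
  [ 0  0  -14/3 ]
R2 := 3/5·R2
  [ 1  2    1/3 ]
  [ 0  0      1 ]
  [ 0  0  -14/3 ]
R3 := R3 + 14/3·R2
  [ 1  2  1/3 ]
  [ 0  0    1 ]
  [ 0  0    0 ]
R1 := R1 − 1/3·R2
  [ 1  2  0 ]
  [ 0  0  1 ]
  [ 0  0  0 ]

[[1, 2, 0], [0, 0, 1], [0, 0, 0]]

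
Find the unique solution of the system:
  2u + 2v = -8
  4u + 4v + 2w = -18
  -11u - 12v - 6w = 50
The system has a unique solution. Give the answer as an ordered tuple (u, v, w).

(-4, 0, -1)

Form the augmented matrix and row-reduce:
  [   2    2   0  |   -8 ]
  [   4    4   2  |  -18 ]
  [ -11  -12  -6  |   50 ]
r1 := 1/2·r1
  [   1    1   0  |   -4 ]
  [   4    4   2  |  -18 ]
  [ -11  -12  -6  |   50 ]
r2 := r2 − 4·r1
  [   1    1   0  |  -4 ]
  [   0    0   2  |  -2 ]
  [ -11  -12  -6  |  50 ]
r3 := r3 + 11·r1
  [ 1   1   0  |  -4 ]
  [ 0   0   2  |  -2 ]
  [ 0  -1  -6  |   6 ]
r2 ↔ r3
  [ 1   1   0  |  -4 ]
  [ 0  -1  -6  |   6 ]
  [ 0   0   2  |  -2 ]
r2 := -1·r2
  [ 1  1  0  |  -4 ]
  [ 0  1  6  |  -6 ]
  [ 0  0  2  |  -2 ]
r3 := 1/2·r3
  [ 1  1  0  |  -4 ]
  [ 0  1  6  |  -6 ]
  [ 0  0  1  |  -1 ]
r2 := r2 − 6·r3
  [ 1  1  0  |  -4 ]
  [ 0  1  0  |   0 ]
  [ 0  0  1  |  -1 ]
r1 := r1 − r2
  [ 1  0  0  |  -4 ]
  [ 0  1  0  |   0 ]
  [ 0  0  1  |  -1 ]
Reading off the last column: u = -4, v = 0, w = -1.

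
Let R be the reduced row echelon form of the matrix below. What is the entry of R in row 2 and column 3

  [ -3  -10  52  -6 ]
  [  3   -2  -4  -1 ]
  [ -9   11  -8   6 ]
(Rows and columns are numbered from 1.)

Multiply r1 by -1/3.
Subtract 3 times r1 from r2.
Add 9 times r1 to r3.
Multiply r2 by -1/12.
Subtract 41 times r2 from r3.
Multiply r3 by 12.
Subtract 7/12 times r3 from r2.
Subtract 2 times r3 from r1.
Subtract 10/3 times r2 from r1.

-4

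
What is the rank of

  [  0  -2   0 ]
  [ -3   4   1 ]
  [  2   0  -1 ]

R1 ↔ R2
  [ -3   4   1 ]
  [  0  -2   0 ]
  [  2   0  -1 ]
R1 -> -1/3·R1
  [ 1  -4/3  -1/3 ]
  [ 0    -2     0 ]
  [ 2     0    -1 ]
R3 -> R3 − 2·R1
  [ 1  -4/3  -1/3 ]
  [ 0    -2     0 ]
  [ 0   8/3  -1/3 ]
R2 -> -1/2·R2
  [ 1  -4/3  -1/3 ]
  [ 0     1     0 ]
  [ 0   8/3  -1/3 ]
R3 -> R3 − 8/3·R2
  [ 1  -4/3  -1/3 ]
  [ 0     1     0 ]
  [ 0     0  -1/3 ]
R3 -> -3·R3
  [ 1  -4/3  -1/3 ]
  [ 0     1     0 ]
  [ 0     0     1 ]
R1 -> R1 + 1/3·R3
  [ 1  -4/3  0 ]
  [ 0     1  0 ]
  [ 0     0  1 ]
R1 -> R1 + 4/3·R2
  [ 1  0  0 ]
  [ 0  1  0 ]
  [ 0  0  1 ]
The reduced form has 3 nonzero rows.

rank = 3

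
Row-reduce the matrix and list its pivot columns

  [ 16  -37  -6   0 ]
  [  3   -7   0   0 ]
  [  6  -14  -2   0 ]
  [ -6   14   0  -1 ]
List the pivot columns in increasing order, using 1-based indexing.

1, 2, 3, 4

Multiply R1 by 1/16.
  [  1  -37/16  -3/8   0 ]
  [  3      -7     0   0 ]
  [  6     -14    -2   0 ]
  [ -6      14     0  -1 ]
Subtract 3 times R1 from R2.
  [  1  -37/16  -3/8   0 ]
  [  0   -1/16   9/8   0 ]
  [  6     -14    -2   0 ]
  [ -6      14     0  -1 ]
Subtract 6 times R1 from R3.
  [  1  -37/16  -3/8   0 ]
  [  0   -1/16   9/8   0 ]
  [  0    -1/8   1/4   0 ]
  [ -6      14     0  -1 ]
Add 6 times R1 to R4.
  [ 1  -37/16  -3/8   0 ]
  [ 0   -1/16   9/8   0 ]
  [ 0    -1/8   1/4   0 ]
  [ 0     1/8  -9/4  -1 ]
Multiply R2 by -16.
  [ 1  -37/16  -3/8   0 ]
  [ 0       1   -18   0 ]
  [ 0    -1/8   1/4   0 ]
  [ 0     1/8  -9/4  -1 ]
Add 1/8 times R2 to R3.
  [ 1  -37/16  -3/8   0 ]
  [ 0       1   -18   0 ]
  [ 0       0    -2   0 ]
  [ 0     1/8  -9/4  -1 ]
Subtract 1/8 times R2 from R4.
  [ 1  -37/16  -3/8   0 ]
  [ 0       1   -18   0 ]
  [ 0       0    -2   0 ]
  [ 0       0     0  -1 ]
Multiply R3 by -1/2.
  [ 1  -37/16  -3/8   0 ]
  [ 0       1   -18   0 ]
  [ 0       0     1   0 ]
  [ 0       0     0  -1 ]
Multiply R4 by -1.
  [ 1  -37/16  -3/8  0 ]
  [ 0       1   -18  0 ]
  [ 0       0     1  0 ]
  [ 0       0     0  1 ]
Add 18 times R3 to R2.
  [ 1  -37/16  -3/8  0 ]
  [ 0       1     0  0 ]
  [ 0       0     1  0 ]
  [ 0       0     0  1 ]
Add 3/8 times R3 to R1.
  [ 1  -37/16  0  0 ]
  [ 0       1  0  0 ]
  [ 0       0  1  0 ]
  [ 0       0  0  1 ]
Add 37/16 times R2 to R1.
  [ 1  0  0  0 ]
  [ 0  1  0  0 ]
  [ 0  0  1  0 ]
  [ 0  0  0  1 ]
Pivot columns are the columns containing a leading 1.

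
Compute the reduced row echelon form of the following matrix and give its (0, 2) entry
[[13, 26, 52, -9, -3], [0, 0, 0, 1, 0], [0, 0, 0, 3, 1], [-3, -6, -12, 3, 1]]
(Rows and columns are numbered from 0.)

4

ρ1 → 1/13·ρ1
  [  1   2    4  -9/13  -3/13 ]
  [  0   0    0      1      0 ]
  [  0   0    0      3      1 ]
  [ -3  -6  -12      3      1 ]
ρ4 → ρ4 + 3·ρ1
  [ 1  2  4  -9/13  -3/13 ]
  [ 0  0  0      1      0 ]
  [ 0  0  0      3      1 ]
  [ 0  0  0  12/13   4/13 ]
ρ3 → ρ3 − 3·ρ2
  [ 1  2  4  -9/13  -3/13 ]
  [ 0  0  0      1      0 ]
  [ 0  0  0      0      1 ]
  [ 0  0  0  12/13   4/13 ]
ρ4 → ρ4 − 12/13·ρ2
  [ 1  2  4  -9/13  -3/13 ]
  [ 0  0  0      1      0 ]
  [ 0  0  0      0      1 ]
  [ 0  0  0      0   4/13 ]
ρ4 → ρ4 − 4/13·ρ3
  [ 1  2  4  -9/13  -3/13 ]
  [ 0  0  0      1      0 ]
  [ 0  0  0      0      1 ]
  [ 0  0  0      0      0 ]
ρ1 → ρ1 + 3/13·ρ3
  [ 1  2  4  -9/13  0 ]
  [ 0  0  0      1  0 ]
  [ 0  0  0      0  1 ]
  [ 0  0  0      0  0 ]
ρ1 → ρ1 + 9/13·ρ2
  [ 1  2  4  0  0 ]
  [ 0  0  0  1  0 ]
  [ 0  0  0  0  1 ]
  [ 0  0  0  0  0 ]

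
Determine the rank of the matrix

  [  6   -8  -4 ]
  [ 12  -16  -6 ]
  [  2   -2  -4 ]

R1 := 1/6·R1
R2 := R2 − 12·R1
R3 := R3 − 2·R1
R2 <=> R3
R2 := 3/2·R2
R3 := 1/2·R3
R2 := R2 + 4·R3
R1 := R1 + 2/3·R3
R1 := R1 + 4/3·R2
The reduced form has 3 nonzero rows.

rank = 3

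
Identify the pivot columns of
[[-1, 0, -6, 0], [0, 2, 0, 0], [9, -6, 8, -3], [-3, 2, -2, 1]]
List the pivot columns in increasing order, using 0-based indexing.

ρ1 := -1·ρ1
  [  1   0   6   0 ]
  [  0   2   0   0 ]
  [  9  -6   8  -3 ]
  [ -3   2  -2   1 ]
ρ3 := ρ3 − 9·ρ1
  [  1   0    6   0 ]
  [  0   2    0   0 ]
  [  0  -6  -46  -3 ]
  [ -3   2   -2   1 ]
ρ4 := ρ4 + 3·ρ1
  [ 1   0    6   0 ]
  [ 0   2    0   0 ]
  [ 0  -6  -46  -3 ]
  [ 0   2   16   1 ]
ρ2 := 1/2·ρ2
  [ 1   0    6   0 ]
  [ 0   1    0   0 ]
  [ 0  -6  -46  -3 ]
  [ 0   2   16   1 ]
ρ3 := ρ3 + 6·ρ2
  [ 1  0    6   0 ]
  [ 0  1    0   0 ]
  [ 0  0  -46  -3 ]
  [ 0  2   16   1 ]
ρ4 := ρ4 − 2·ρ2
  [ 1  0    6   0 ]
  [ 0  1    0   0 ]
  [ 0  0  -46  -3 ]
  [ 0  0   16   1 ]
ρ3 := -1/46·ρ3
  [ 1  0   6     0 ]
  [ 0  1   0     0 ]
  [ 0  0   1  3/46 ]
  [ 0  0  16     1 ]
ρ4 := ρ4 − 16·ρ3
  [ 1  0  6      0 ]
  [ 0  1  0      0 ]
  [ 0  0  1   3/46 ]
  [ 0  0  0  -1/23 ]
ρ4 := -23·ρ4
  [ 1  0  6     0 ]
  [ 0  1  0     0 ]
  [ 0  0  1  3/46 ]
  [ 0  0  0     1 ]
ρ3 := ρ3 − 3/46·ρ4
  [ 1  0  6  0 ]
  [ 0  1  0  0 ]
  [ 0  0  1  0 ]
  [ 0  0  0  1 ]
ρ1 := ρ1 − 6·ρ3
  [ 1  0  0  0 ]
  [ 0  1  0  0 ]
  [ 0  0  1  0 ]
  [ 0  0  0  1 ]
Pivot columns are the columns containing a leading 1.

0, 1, 2, 3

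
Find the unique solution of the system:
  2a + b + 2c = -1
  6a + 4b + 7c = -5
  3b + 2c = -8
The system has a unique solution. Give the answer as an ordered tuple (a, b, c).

Form the augmented matrix and row-reduce:
  [ 2  1  2  |  -1 ]
  [ 6  4  7  |  -5 ]
  [ 0  3  2  |  -8 ]
R1 := 1/2·R1
  [ 1  1/2  1  |  -1/2 ]
  [ 6    4  7  |    -5 ]
  [ 0    3  2  |    -8 ]
R2 := R2 − 6·R1
  [ 1  1/2  1  |  -1/2 ]
  [ 0    1  1  |    -2 ]
  [ 0    3  2  |    -8 ]
R3 := R3 − 3·R2
  [ 1  1/2   1  |  -1/2 ]
  [ 0    1   1  |    -2 ]
  [ 0    0  -1  |    -2 ]
R3 := -1·R3
  [ 1  1/2  1  |  -1/2 ]
  [ 0    1  1  |    -2 ]
  [ 0    0  1  |     2 ]
R2 := R2 − R3
  [ 1  1/2  1  |  -1/2 ]
  [ 0    1  0  |    -4 ]
  [ 0    0  1  |     2 ]
R1 := R1 − R3
  [ 1  1/2  0  |  -5/2 ]
  [ 0    1  0  |    -4 ]
  [ 0    0  1  |     2 ]
R1 := R1 − 1/2·R2
  [ 1  0  0  |  -1/2 ]
  [ 0  1  0  |    -4 ]
  [ 0  0  1  |     2 ]
Reading off the last column: a = -1/2, b = -4, c = 2.

(-1/2, -4, 2)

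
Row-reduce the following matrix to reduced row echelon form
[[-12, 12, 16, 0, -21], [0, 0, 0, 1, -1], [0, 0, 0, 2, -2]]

[[1, -1, -4/3, 0, 7/4], [0, 0, 0, 1, -1], [0, 0, 0, 0, 0]]

Multiply R1 by -1/12.
Subtract 2 times R2 from R3.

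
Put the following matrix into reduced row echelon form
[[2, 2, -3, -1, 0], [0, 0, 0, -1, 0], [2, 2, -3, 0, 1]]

[[1, 1, -3/2, 0, 0], [0, 0, 0, 1, 0], [0, 0, 0, 0, 1]]

R1 → 1/2·R1
  [ 1  1  -3/2  -1/2  0 ]
  [ 0  0     0    -1  0 ]
  [ 2  2    -3     0  1 ]
R3 → R3 − 2·R1
  [ 1  1  -3/2  -1/2  0 ]
  [ 0  0     0    -1  0 ]
  [ 0  0     0     1  1 ]
R2 → -1·R2
  [ 1  1  -3/2  -1/2  0 ]
  [ 0  0     0     1  0 ]
  [ 0  0     0     1  1 ]
R3 → R3 − R2
  [ 1  1  -3/2  -1/2  0 ]
  [ 0  0     0     1  0 ]
  [ 0  0     0     0  1 ]
R1 → R1 + 1/2·R2
  [ 1  1  -3/2  0  0 ]
  [ 0  0     0  1  0 ]
  [ 0  0     0  0  1 ]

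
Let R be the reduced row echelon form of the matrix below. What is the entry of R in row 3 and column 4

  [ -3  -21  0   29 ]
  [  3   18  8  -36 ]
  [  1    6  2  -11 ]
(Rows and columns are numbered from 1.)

r1 ← -1/3·r1
  [ 1   7  0  -29/3 ]
  [ 3  18  8    -36 ]
  [ 1   6  2    -11 ]
r2 ← r2 − 3·r1
  [ 1   7  0  -29/3 ]
  [ 0  -3  8     -7 ]
  [ 1   6  2    -11 ]
r3 ← r3 − r1
  [ 1   7  0  -29/3 ]
  [ 0  -3  8     -7 ]
  [ 0  -1  2   -4/3 ]
r2 ← -1/3·r2
  [ 1   7     0  -29/3 ]
  [ 0   1  -8/3    7/3 ]
  [ 0  -1     2   -4/3 ]
r3 ← r3 + r2
  [ 1  7     0  -29/3 ]
  [ 0  1  -8/3    7/3 ]
  [ 0  0  -2/3      1 ]
r3 ← -3/2·r3
  [ 1  7     0  -29/3 ]
  [ 0  1  -8/3    7/3 ]
  [ 0  0     1   -3/2 ]
r2 ← r2 + 8/3·r3
  [ 1  7  0  -29/3 ]
  [ 0  1  0   -5/3 ]
  [ 0  0  1   -3/2 ]
r1 ← r1 − 7·r2
  [ 1  0  0     2 ]
  [ 0  1  0  -5/3 ]
  [ 0  0  1  -3/2 ]

-3/2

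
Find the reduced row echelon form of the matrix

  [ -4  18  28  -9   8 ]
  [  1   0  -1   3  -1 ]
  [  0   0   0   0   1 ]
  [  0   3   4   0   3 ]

[[1, 0, -1, 0, 0], [0, 1, 4/3, 0, 0], [0, 0, 0, 1, 0], [0, 0, 0, 0, 1]]

R1 → -1/4·R1
  [ 1  -9/2  -7  9/4  -2 ]
  [ 1     0  -1    3  -1 ]
  [ 0     0   0    0   1 ]
  [ 0     3   4    0   3 ]
R2 → R2 − R1
  [ 1  -9/2  -7  9/4  -2 ]
  [ 0   9/2   6  3/4   1 ]
  [ 0     0   0    0   1 ]
  [ 0     3   4    0   3 ]
R2 → 2/9·R2
  [ 1  -9/2   -7  9/4   -2 ]
  [ 0     1  4/3  1/6  2/9 ]
  [ 0     0    0    0    1 ]
  [ 0     3    4    0    3 ]
R4 → R4 − 3·R2
  [ 1  -9/2   -7   9/4   -2 ]
  [ 0     1  4/3   1/6  2/9 ]
  [ 0     0    0     0    1 ]
  [ 0     0    0  -1/2  7/3 ]
R3 <-> R4
  [ 1  -9/2   -7   9/4   -2 ]
  [ 0     1  4/3   1/6  2/9 ]
  [ 0     0    0  -1/2  7/3 ]
  [ 0     0    0     0    1 ]
R3 → -2·R3
  [ 1  -9/2   -7  9/4     -2 ]
  [ 0     1  4/3  1/6    2/9 ]
  [ 0     0    0    1  -14/3 ]
  [ 0     0    0    0      1 ]
R3 → R3 + 14/3·R4
  [ 1  -9/2   -7  9/4   -2 ]
  [ 0     1  4/3  1/6  2/9 ]
  [ 0     0    0    1    0 ]
  [ 0     0    0    0    1 ]
R2 → R2 − 2/9·R4
  [ 1  -9/2   -7  9/4  -2 ]
  [ 0     1  4/3  1/6   0 ]
  [ 0     0    0    1   0 ]
  [ 0     0    0    0   1 ]
R1 → R1 + 2·R4
  [ 1  -9/2   -7  9/4  0 ]
  [ 0     1  4/3  1/6  0 ]
  [ 0     0    0    1  0 ]
  [ 0     0    0    0  1 ]
R2 → R2 − 1/6·R3
  [ 1  -9/2   -7  9/4  0 ]
  [ 0     1  4/3    0  0 ]
  [ 0     0    0    1  0 ]
  [ 0     0    0    0  1 ]
R1 → R1 − 9/4·R3
  [ 1  -9/2   -7  0  0 ]
  [ 0     1  4/3  0  0 ]
  [ 0     0    0  1  0 ]
  [ 0     0    0  0  1 ]
R1 → R1 + 9/2·R2
  [ 1  0   -1  0  0 ]
  [ 0  1  4/3  0  0 ]
  [ 0  0    0  1  0 ]
  [ 0  0    0  0  1 ]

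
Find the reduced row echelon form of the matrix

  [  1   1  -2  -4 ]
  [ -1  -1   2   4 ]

r2 -> r2 + r1
  [ 1  1  -2  -4 ]
  [ 0  0   0   0 ]

[[1, 1, -2, -4], [0, 0, 0, 0]]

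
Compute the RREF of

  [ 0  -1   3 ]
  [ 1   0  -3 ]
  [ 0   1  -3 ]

[[1, 0, -3], [0, 1, -3], [0, 0, 0]]

ρ1 <=> ρ2
  [ 1   0  -3 ]
  [ 0  -1   3 ]
  [ 0   1  -3 ]
ρ2 := -1·ρ2
  [ 1  0  -3 ]
  [ 0  1  -3 ]
  [ 0  1  -3 ]
ρ3 := ρ3 − ρ2
  [ 1  0  -3 ]
  [ 0  1  -3 ]
  [ 0  0   0 ]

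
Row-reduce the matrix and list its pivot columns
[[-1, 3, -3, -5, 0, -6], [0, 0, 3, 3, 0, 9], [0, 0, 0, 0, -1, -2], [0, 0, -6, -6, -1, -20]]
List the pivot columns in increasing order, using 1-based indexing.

r1 ← -1·r1
r2 ← 1/3·r2
r4 ← r4 + 6·r2
r3 ← -1·r3
r4 ← r4 + r3
r1 ← r1 − 3·r2
Pivot columns are the columns containing a leading 1.

1, 3, 5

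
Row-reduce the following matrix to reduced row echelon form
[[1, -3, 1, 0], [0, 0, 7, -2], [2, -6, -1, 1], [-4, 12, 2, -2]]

[[1, -3, 0, 0], [0, 0, 1, 0], [0, 0, 0, 1], [0, 0, 0, 0]]

R3 ← R3 − 2·R1
  [  1  -3   1   0 ]
  [  0   0   7  -2 ]
  [  0   0  -3   1 ]
  [ -4  12   2  -2 ]
R4 ← R4 + 4·R1
  [ 1  -3   1   0 ]
  [ 0   0   7  -2 ]
  [ 0   0  -3   1 ]
  [ 0   0   6  -2 ]
R2 ← 1/7·R2
  [ 1  -3   1     0 ]
  [ 0   0   1  -2/7 ]
  [ 0   0  -3     1 ]
  [ 0   0   6    -2 ]
R3 ← R3 + 3·R2
  [ 1  -3  1     0 ]
  [ 0   0  1  -2/7 ]
  [ 0   0  0   1/7 ]
  [ 0   0  6    -2 ]
R4 ← R4 − 6·R2
  [ 1  -3  1     0 ]
  [ 0   0  1  -2/7 ]
  [ 0   0  0   1/7 ]
  [ 0   0  0  -2/7 ]
R3 ← 7·R3
  [ 1  -3  1     0 ]
  [ 0   0  1  -2/7 ]
  [ 0   0  0     1 ]
  [ 0   0  0  -2/7 ]
R4 ← R4 + 2/7·R3
  [ 1  -3  1     0 ]
  [ 0   0  1  -2/7 ]
  [ 0   0  0     1 ]
  [ 0   0  0     0 ]
R2 ← R2 + 2/7·R3
  [ 1  -3  1  0 ]
  [ 0   0  1  0 ]
  [ 0   0  0  1 ]
  [ 0   0  0  0 ]
R1 ← R1 − R2
  [ 1  -3  0  0 ]
  [ 0   0  1  0 ]
  [ 0   0  0  1 ]
  [ 0   0  0  0 ]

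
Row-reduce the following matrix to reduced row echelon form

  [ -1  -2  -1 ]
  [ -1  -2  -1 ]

ρ1 -> -1·ρ1
  [  1   2   1 ]
  [ -1  -2  -1 ]
ρ2 -> ρ2 + ρ1
  [ 1  2  1 ]
  [ 0  0  0 ]

[[1, 2, 1], [0, 0, 0]]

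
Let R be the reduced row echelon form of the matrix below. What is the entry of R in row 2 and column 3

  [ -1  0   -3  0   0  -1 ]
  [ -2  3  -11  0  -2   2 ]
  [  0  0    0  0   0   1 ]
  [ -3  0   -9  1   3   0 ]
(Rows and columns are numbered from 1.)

ρ1 → -1·ρ1
  [  1  0    3  0   0  1 ]
  [ -2  3  -11  0  -2  2 ]
  [  0  0    0  0   0  1 ]
  [ -3  0   -9  1   3  0 ]
ρ2 → ρ2 + 2·ρ1
  [  1  0   3  0   0  1 ]
  [  0  3  -5  0  -2  4 ]
  [  0  0   0  0   0  1 ]
  [ -3  0  -9  1   3  0 ]
ρ4 → ρ4 + 3·ρ1
  [ 1  0   3  0   0  1 ]
  [ 0  3  -5  0  -2  4 ]
  [ 0  0   0  0   0  1 ]
  [ 0  0   0  1   3  3 ]
ρ2 → 1/3·ρ2
  [ 1  0     3  0     0    1 ]
  [ 0  1  -5/3  0  -2/3  4/3 ]
  [ 0  0     0  0     0    1 ]
  [ 0  0     0  1     3    3 ]
ρ3 <=> ρ4
  [ 1  0     3  0     0    1 ]
  [ 0  1  -5/3  0  -2/3  4/3 ]
  [ 0  0     0  1     3    3 ]
  [ 0  0     0  0     0    1 ]
ρ3 → ρ3 − 3·ρ4
  [ 1  0     3  0     0    1 ]
  [ 0  1  -5/3  0  -2/3  4/3 ]
  [ 0  0     0  1     3    0 ]
  [ 0  0     0  0     0    1 ]
ρ2 → ρ2 − 4/3·ρ4
  [ 1  0     3  0     0  1 ]
  [ 0  1  -5/3  0  -2/3  0 ]
  [ 0  0     0  1     3  0 ]
  [ 0  0     0  0     0  1 ]
ρ1 → ρ1 − ρ4
  [ 1  0     3  0     0  0 ]
  [ 0  1  -5/3  0  -2/3  0 ]
  [ 0  0     0  1     3  0 ]
  [ 0  0     0  0     0  1 ]

-5/3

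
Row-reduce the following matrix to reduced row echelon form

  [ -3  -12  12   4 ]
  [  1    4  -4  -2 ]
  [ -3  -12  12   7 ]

[[1, 4, -4, 0], [0, 0, 0, 1], [0, 0, 0, 0]]

Multiply R1 by -1/3.
  [  1    4  -4  -4/3 ]
  [  1    4  -4    -2 ]
  [ -3  -12  12     7 ]
Subtract R1 from R2.
  [  1    4  -4  -4/3 ]
  [  0    0   0  -2/3 ]
  [ -3  -12  12     7 ]
Add 3 times R1 to R3.
  [ 1  4  -4  -4/3 ]
  [ 0  0   0  -2/3 ]
  [ 0  0   0     3 ]
Multiply R2 by -3/2.
  [ 1  4  -4  -4/3 ]
  [ 0  0   0     1 ]
  [ 0  0   0     3 ]
Subtract 3 times R2 from R3.
  [ 1  4  -4  -4/3 ]
  [ 0  0   0     1 ]
  [ 0  0   0     0 ]
Add 4/3 times R2 to R1.
  [ 1  4  -4  0 ]
  [ 0  0   0  1 ]
  [ 0  0   0  0 ]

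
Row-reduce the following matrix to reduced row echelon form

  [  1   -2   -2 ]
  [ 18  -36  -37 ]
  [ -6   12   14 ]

ρ2 → ρ2 − 18·ρ1
ρ3 → ρ3 + 6·ρ1
ρ2 → -1·ρ2
ρ3 → ρ3 − 2·ρ2
ρ1 → ρ1 + 2·ρ2

[[1, -2, 0], [0, 0, 1], [0, 0, 0]]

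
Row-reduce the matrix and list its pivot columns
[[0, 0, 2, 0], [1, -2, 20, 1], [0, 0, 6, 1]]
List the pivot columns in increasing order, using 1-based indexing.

R1 <=> R2
  [ 1  -2  20  1 ]
  [ 0   0   2  0 ]
  [ 0   0   6  1 ]
R2 := 1/2·R2
  [ 1  -2  20  1 ]
  [ 0   0   1  0 ]
  [ 0   0   6  1 ]
R3 := R3 − 6·R2
  [ 1  -2  20  1 ]
  [ 0   0   1  0 ]
  [ 0   0   0  1 ]
R1 := R1 − R3
  [ 1  -2  20  0 ]
  [ 0   0   1  0 ]
  [ 0   0   0  1 ]
R1 := R1 − 20·R2
  [ 1  -2  0  0 ]
  [ 0   0  1  0 ]
  [ 0   0  0  1 ]
Pivot columns are the columns containing a leading 1.

1, 3, 4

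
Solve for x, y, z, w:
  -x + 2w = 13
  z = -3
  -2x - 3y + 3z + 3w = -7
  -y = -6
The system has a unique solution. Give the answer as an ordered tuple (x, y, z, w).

(-1, 6, -3, 6)

Form the augmented matrix and row-reduce:
  [ -1   0  0  2  |  13 ]
  [  0   0  1  0  |  -3 ]
  [ -2  -3  3  3  |  -7 ]
  [  0  -1  0  0  |  -6 ]
r1 := -1·r1
  [  1   0  0  -2  |  -13 ]
  [  0   0  1   0  |   -3 ]
  [ -2  -3  3   3  |   -7 ]
  [  0  -1  0   0  |   -6 ]
r3 := r3 + 2·r1
  [ 1   0  0  -2  |  -13 ]
  [ 0   0  1   0  |   -3 ]
  [ 0  -3  3  -1  |  -33 ]
  [ 0  -1  0   0  |   -6 ]
r2 <=> r3
  [ 1   0  0  -2  |  -13 ]
  [ 0  -3  3  -1  |  -33 ]
  [ 0   0  1   0  |   -3 ]
  [ 0  -1  0   0  |   -6 ]
r2 := -1/3·r2
  [ 1   0   0   -2  |  -13 ]
  [ 0   1  -1  1/3  |   11 ]
  [ 0   0   1    0  |   -3 ]
  [ 0  -1   0    0  |   -6 ]
r4 := r4 + r2
  [ 1  0   0   -2  |  -13 ]
  [ 0  1  -1  1/3  |   11 ]
  [ 0  0   1    0  |   -3 ]
  [ 0  0  -1  1/3  |    5 ]
r4 := r4 + r3
  [ 1  0   0   -2  |  -13 ]
  [ 0  1  -1  1/3  |   11 ]
  [ 0  0   1    0  |   -3 ]
  [ 0  0   0  1/3  |    2 ]
r4 := 3·r4
  [ 1  0   0   -2  |  -13 ]
  [ 0  1  -1  1/3  |   11 ]
  [ 0  0   1    0  |   -3 ]
  [ 0  0   0    1  |    6 ]
r2 := r2 − 1/3·r4
  [ 1  0   0  -2  |  -13 ]
  [ 0  1  -1   0  |    9 ]
  [ 0  0   1   0  |   -3 ]
  [ 0  0   0   1  |    6 ]
r1 := r1 + 2·r4
  [ 1  0   0  0  |  -1 ]
  [ 0  1  -1  0  |   9 ]
  [ 0  0   1  0  |  -3 ]
  [ 0  0   0  1  |   6 ]
r2 := r2 + r3
  [ 1  0  0  0  |  -1 ]
  [ 0  1  0  0  |   6 ]
  [ 0  0  1  0  |  -3 ]
  [ 0  0  0  1  |   6 ]
Reading off the last column: x = -1, y = 6, z = -3, w = 6.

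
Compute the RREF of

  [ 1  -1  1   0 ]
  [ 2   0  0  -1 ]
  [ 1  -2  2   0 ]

ρ2 -> ρ2 − 2·ρ1
  [ 1  -1   1   0 ]
  [ 0   2  -2  -1 ]
  [ 1  -2   2   0 ]
ρ3 -> ρ3 − ρ1
  [ 1  -1   1   0 ]
  [ 0   2  -2  -1 ]
  [ 0  -1   1   0 ]
ρ2 -> 1/2·ρ2
  [ 1  -1   1     0 ]
  [ 0   1  -1  -1/2 ]
  [ 0  -1   1     0 ]
ρ3 -> ρ3 + ρ2
  [ 1  -1   1     0 ]
  [ 0   1  -1  -1/2 ]
  [ 0   0   0  -1/2 ]
ρ3 -> -2·ρ3
  [ 1  -1   1     0 ]
  [ 0   1  -1  -1/2 ]
  [ 0   0   0     1 ]
ρ2 -> ρ2 + 1/2·ρ3
  [ 1  -1   1  0 ]
  [ 0   1  -1  0 ]
  [ 0   0   0  1 ]
ρ1 -> ρ1 + ρ2
  [ 1  0   0  0 ]
  [ 0  1  -1  0 ]
  [ 0  0   0  1 ]

[[1, 0, 0, 0], [0, 1, -1, 0], [0, 0, 0, 1]]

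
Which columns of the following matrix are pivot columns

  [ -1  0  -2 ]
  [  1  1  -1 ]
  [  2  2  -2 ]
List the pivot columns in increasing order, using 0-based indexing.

r1 → -1·r1
r2 → r2 − r1
r3 → r3 − 2·r1
r3 → r3 − 2·r2
Pivot columns are the columns containing a leading 1.

0, 1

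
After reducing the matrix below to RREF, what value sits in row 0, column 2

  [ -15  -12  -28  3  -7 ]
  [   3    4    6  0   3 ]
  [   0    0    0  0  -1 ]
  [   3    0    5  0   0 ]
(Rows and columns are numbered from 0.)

5/3

r1 ← -1/15·r1
  [ 1  4/5  28/15  -1/5  7/15 ]
  [ 3    4      6     0     3 ]
  [ 0    0      0     0    -1 ]
  [ 3    0      5     0     0 ]
r2 ← r2 − 3·r1
  [ 1  4/5  28/15  -1/5  7/15 ]
  [ 0  8/5    2/5   3/5   8/5 ]
  [ 0    0      0     0    -1 ]
  [ 3    0      5     0     0 ]
r4 ← r4 − 3·r1
  [ 1    4/5  28/15  -1/5  7/15 ]
  [ 0    8/5    2/5   3/5   8/5 ]
  [ 0      0      0     0    -1 ]
  [ 0  -12/5   -3/5   3/5  -7/5 ]
r2 ← 5/8·r2
  [ 1    4/5  28/15  -1/5  7/15 ]
  [ 0      1    1/4   3/8     1 ]
  [ 0      0      0     0    -1 ]
  [ 0  -12/5   -3/5   3/5  -7/5 ]
r4 ← r4 + 12/5·r2
  [ 1  4/5  28/15  -1/5  7/15 ]
  [ 0    1    1/4   3/8     1 ]
  [ 0    0      0     0    -1 ]
  [ 0    0      0   3/2     1 ]
r3 ↔ r4
  [ 1  4/5  28/15  -1/5  7/15 ]
  [ 0    1    1/4   3/8     1 ]
  [ 0    0      0   3/2     1 ]
  [ 0    0      0     0    -1 ]
r3 ← 2/3·r3
  [ 1  4/5  28/15  -1/5  7/15 ]
  [ 0    1    1/4   3/8     1 ]
  [ 0    0      0     1   2/3 ]
  [ 0    0      0     0    -1 ]
r4 ← -1·r4
  [ 1  4/5  28/15  -1/5  7/15 ]
  [ 0    1    1/4   3/8     1 ]
  [ 0    0      0     1   2/3 ]
  [ 0    0      0     0     1 ]
r3 ← r3 − 2/3·r4
  [ 1  4/5  28/15  -1/5  7/15 ]
  [ 0    1    1/4   3/8     1 ]
  [ 0    0      0     1     0 ]
  [ 0    0      0     0     1 ]
r2 ← r2 − r4
  [ 1  4/5  28/15  -1/5  7/15 ]
  [ 0    1    1/4   3/8     0 ]
  [ 0    0      0     1     0 ]
  [ 0    0      0     0     1 ]
r1 ← r1 − 7/15·r4
  [ 1  4/5  28/15  -1/5  0 ]
  [ 0    1    1/4   3/8  0 ]
  [ 0    0      0     1  0 ]
  [ 0    0      0     0  1 ]
r2 ← r2 − 3/8·r3
  [ 1  4/5  28/15  -1/5  0 ]
  [ 0    1    1/4     0  0 ]
  [ 0    0      0     1  0 ]
  [ 0    0      0     0  1 ]
r1 ← r1 + 1/5·r3
  [ 1  4/5  28/15  0  0 ]
  [ 0    1    1/4  0  0 ]
  [ 0    0      0  1  0 ]
  [ 0    0      0  0  1 ]
r1 ← r1 − 4/5·r2
  [ 1  0  5/3  0  0 ]
  [ 0  1  1/4  0  0 ]
  [ 0  0    0  1  0 ]
  [ 0  0    0  0  1 ]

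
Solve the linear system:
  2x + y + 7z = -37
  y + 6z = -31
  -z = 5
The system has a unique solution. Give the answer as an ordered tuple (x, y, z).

(-1/2, -1, -5)

Form the augmented matrix and row-reduce:
  [ 2  1   7  |  -37 ]
  [ 0  1   6  |  -31 ]
  [ 0  0  -1  |    5 ]
ρ1 → 1/2·ρ1
  [ 1  1/2  7/2  |  -37/2 ]
  [ 0    1    6  |    -31 ]
  [ 0    0   -1  |      5 ]
ρ3 → -1·ρ3
  [ 1  1/2  7/2  |  -37/2 ]
  [ 0    1    6  |    -31 ]
  [ 0    0    1  |     -5 ]
ρ2 → ρ2 − 6·ρ3
  [ 1  1/2  7/2  |  -37/2 ]
  [ 0    1    0  |     -1 ]
  [ 0    0    1  |     -5 ]
ρ1 → ρ1 − 7/2·ρ3
  [ 1  1/2  0  |  -1 ]
  [ 0    1  0  |  -1 ]
  [ 0    0  1  |  -5 ]
ρ1 → ρ1 − 1/2·ρ2
  [ 1  0  0  |  -1/2 ]
  [ 0  1  0  |    -1 ]
  [ 0  0  1  |    -5 ]
Reading off the last column: x = -1/2, y = -1, z = -5.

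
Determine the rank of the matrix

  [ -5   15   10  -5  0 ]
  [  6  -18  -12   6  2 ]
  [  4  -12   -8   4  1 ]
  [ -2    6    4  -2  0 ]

R1 -> -1/5·R1
  [  1   -3   -2   1  0 ]
  [  6  -18  -12   6  2 ]
  [  4  -12   -8   4  1 ]
  [ -2    6    4  -2  0 ]
R2 -> R2 − 6·R1
  [  1   -3  -2   1  0 ]
  [  0    0   0   0  2 ]
  [  4  -12  -8   4  1 ]
  [ -2    6   4  -2  0 ]
R3 -> R3 − 4·R1
  [  1  -3  -2   1  0 ]
  [  0   0   0   0  2 ]
  [  0   0   0   0  1 ]
  [ -2   6   4  -2  0 ]
R4 -> R4 + 2·R1
  [ 1  -3  -2  1  0 ]
  [ 0   0   0  0  2 ]
  [ 0   0   0  0  1 ]
  [ 0   0   0  0  0 ]
R2 -> 1/2·R2
  [ 1  -3  -2  1  0 ]
  [ 0   0   0  0  1 ]
  [ 0   0   0  0  1 ]
  [ 0   0   0  0  0 ]
R3 -> R3 − R2
  [ 1  -3  -2  1  0 ]
  [ 0   0   0  0  1 ]
  [ 0   0   0  0  0 ]
  [ 0   0   0  0  0 ]
The reduced form has 2 nonzero rows.

rank = 2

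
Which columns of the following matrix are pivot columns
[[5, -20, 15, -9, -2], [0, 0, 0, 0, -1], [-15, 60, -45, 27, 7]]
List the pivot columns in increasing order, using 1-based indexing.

R1 := 1/5·R1
  [   1  -4    3  -9/5  -2/5 ]
  [   0   0    0     0    -1 ]
  [ -15  60  -45    27     7 ]
R3 := R3 + 15·R1
  [ 1  -4  3  -9/5  -2/5 ]
  [ 0   0  0     0    -1 ]
  [ 0   0  0     0     1 ]
R2 := -1·R2
  [ 1  -4  3  -9/5  -2/5 ]
  [ 0   0  0     0     1 ]
  [ 0   0  0     0     1 ]
R3 := R3 − R2
  [ 1  -4  3  -9/5  -2/5 ]
  [ 0   0  0     0     1 ]
  [ 0   0  0     0     0 ]
R1 := R1 + 2/5·R2
  [ 1  -4  3  -9/5  0 ]
  [ 0   0  0     0  1 ]
  [ 0   0  0     0  0 ]
Pivot columns are the columns containing a leading 1.

1, 5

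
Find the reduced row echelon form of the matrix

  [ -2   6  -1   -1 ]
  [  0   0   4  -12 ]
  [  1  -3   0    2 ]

R1 → -1/2·R1
  [ 1  -3  1/2  1/2 ]
  [ 0   0    4  -12 ]
  [ 1  -3    0    2 ]
R3 → R3 − R1
  [ 1  -3   1/2  1/2 ]
  [ 0   0     4  -12 ]
  [ 0   0  -1/2  3/2 ]
R2 → 1/4·R2
  [ 1  -3   1/2  1/2 ]
  [ 0   0     1   -3 ]
  [ 0   0  -1/2  3/2 ]
R3 → R3 + 1/2·R2
  [ 1  -3  1/2  1/2 ]
  [ 0   0    1   -3 ]
  [ 0   0    0    0 ]
R1 → R1 − 1/2·R2
  [ 1  -3  0   2 ]
  [ 0   0  1  -3 ]
  [ 0   0  0   0 ]

[[1, -3, 0, 2], [0, 0, 1, -3], [0, 0, 0, 0]]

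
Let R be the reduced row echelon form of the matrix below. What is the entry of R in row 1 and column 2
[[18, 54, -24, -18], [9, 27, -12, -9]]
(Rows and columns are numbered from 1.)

Multiply R1 by 1/18.
  [ 1   3  -4/3  -1 ]
  [ 9  27   -12  -9 ]
Subtract 9 times R1 from R2.
  [ 1  3  -4/3  -1 ]
  [ 0  0     0   0 ]

3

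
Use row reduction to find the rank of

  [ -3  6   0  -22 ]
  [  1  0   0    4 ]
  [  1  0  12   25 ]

rank = 3

R1 → -1/3·R1
  [ 1  -2   0  22/3 ]
  [ 1   0   0     4 ]
  [ 1   0  12    25 ]
R2 → R2 − R1
  [ 1  -2   0   22/3 ]
  [ 0   2   0  -10/3 ]
  [ 1   0  12     25 ]
R3 → R3 − R1
  [ 1  -2   0   22/3 ]
  [ 0   2   0  -10/3 ]
  [ 0   2  12   53/3 ]
R2 → 1/2·R2
  [ 1  -2   0  22/3 ]
  [ 0   1   0  -5/3 ]
  [ 0   2  12  53/3 ]
R3 → R3 − 2·R2
  [ 1  -2   0  22/3 ]
  [ 0   1   0  -5/3 ]
  [ 0   0  12    21 ]
R3 → 1/12·R3
  [ 1  -2  0  22/3 ]
  [ 0   1  0  -5/3 ]
  [ 0   0  1   7/4 ]
R1 → R1 + 2·R2
  [ 1  0  0     4 ]
  [ 0  1  0  -5/3 ]
  [ 0  0  1   7/4 ]
The reduced form has 3 nonzero rows.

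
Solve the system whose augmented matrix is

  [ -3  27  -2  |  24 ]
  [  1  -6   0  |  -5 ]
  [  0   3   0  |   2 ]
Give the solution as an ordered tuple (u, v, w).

(-1, 2/3, -3/2)

R1 ← -1/3·R1
  [ 1  -9  2/3  |  -8 ]
  [ 1  -6    0  |  -5 ]
  [ 0   3    0  |   2 ]
R2 ← R2 − R1
  [ 1  -9   2/3  |  -8 ]
  [ 0   3  -2/3  |   3 ]
  [ 0   3     0  |   2 ]
R2 ← 1/3·R2
  [ 1  -9   2/3  |  -8 ]
  [ 0   1  -2/9  |   1 ]
  [ 0   3     0  |   2 ]
R3 ← R3 − 3·R2
  [ 1  -9   2/3  |  -8 ]
  [ 0   1  -2/9  |   1 ]
  [ 0   0   2/3  |  -1 ]
R3 ← 3/2·R3
  [ 1  -9   2/3  |    -8 ]
  [ 0   1  -2/9  |     1 ]
  [ 0   0     1  |  -3/2 ]
R2 ← R2 + 2/9·R3
  [ 1  -9  2/3  |    -8 ]
  [ 0   1    0  |   2/3 ]
  [ 0   0    1  |  -3/2 ]
R1 ← R1 − 2/3·R3
  [ 1  -9  0  |    -7 ]
  [ 0   1  0  |   2/3 ]
  [ 0   0  1  |  -3/2 ]
R1 ← R1 + 9·R2
  [ 1  0  0  |    -1 ]
  [ 0  1  0  |   2/3 ]
  [ 0  0  1  |  -3/2 ]
Reading off the last column: u = -1, v = 2/3, w = -3/2.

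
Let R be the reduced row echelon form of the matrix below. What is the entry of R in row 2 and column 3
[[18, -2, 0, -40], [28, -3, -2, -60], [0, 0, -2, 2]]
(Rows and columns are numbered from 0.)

-1

R1 ← 1/18·R1
  [  1  -1/9   0  -20/9 ]
  [ 28    -3  -2    -60 ]
  [  0     0  -2      2 ]
R2 ← R2 − 28·R1
  [ 1  -1/9   0  -20/9 ]
  [ 0   1/9  -2   20/9 ]
  [ 0     0  -2      2 ]
R2 ← 9·R2
  [ 1  -1/9    0  -20/9 ]
  [ 0     1  -18     20 ]
  [ 0     0   -2      2 ]
R3 ← -1/2·R3
  [ 1  -1/9    0  -20/9 ]
  [ 0     1  -18     20 ]
  [ 0     0    1     -1 ]
R2 ← R2 + 18·R3
  [ 1  -1/9  0  -20/9 ]
  [ 0     1  0      2 ]
  [ 0     0  1     -1 ]
R1 ← R1 + 1/9·R2
  [ 1  0  0  -2 ]
  [ 0  1  0   2 ]
  [ 0  0  1  -1 ]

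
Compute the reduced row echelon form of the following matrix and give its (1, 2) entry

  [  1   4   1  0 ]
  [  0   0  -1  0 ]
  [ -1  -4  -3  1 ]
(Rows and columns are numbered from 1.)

4

r3 ← r3 + r1
r2 ← -1·r2
r3 ← r3 + 2·r2
r1 ← r1 − r2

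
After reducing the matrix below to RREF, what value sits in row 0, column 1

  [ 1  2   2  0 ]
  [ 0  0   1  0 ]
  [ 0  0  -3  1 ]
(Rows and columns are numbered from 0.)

2

R3 → R3 + 3·R2
  [ 1  2  2  0 ]
  [ 0  0  1  0 ]
  [ 0  0  0  1 ]
R1 → R1 − 2·R2
  [ 1  2  0  0 ]
  [ 0  0  1  0 ]
  [ 0  0  0  1 ]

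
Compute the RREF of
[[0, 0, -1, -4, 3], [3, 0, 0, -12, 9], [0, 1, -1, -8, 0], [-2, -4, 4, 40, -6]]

ρ1 ↔ ρ2
  [  3   0   0  -12   9 ]
  [  0   0  -1   -4   3 ]
  [  0   1  -1   -8   0 ]
  [ -2  -4   4   40  -6 ]
ρ1 ← 1/3·ρ1
  [  1   0   0  -4   3 ]
  [  0   0  -1  -4   3 ]
  [  0   1  -1  -8   0 ]
  [ -2  -4   4  40  -6 ]
ρ4 ← ρ4 + 2·ρ1
  [ 1   0   0  -4  3 ]
  [ 0   0  -1  -4  3 ]
  [ 0   1  -1  -8  0 ]
  [ 0  -4   4  32  0 ]
ρ2 ↔ ρ3
  [ 1   0   0  -4  3 ]
  [ 0   1  -1  -8  0 ]
  [ 0   0  -1  -4  3 ]
  [ 0  -4   4  32  0 ]
ρ4 ← ρ4 + 4·ρ2
  [ 1  0   0  -4  3 ]
  [ 0  1  -1  -8  0 ]
  [ 0  0  -1  -4  3 ]
  [ 0  0   0   0  0 ]
ρ3 ← -1·ρ3
  [ 1  0   0  -4   3 ]
  [ 0  1  -1  -8   0 ]
  [ 0  0   1   4  -3 ]
  [ 0  0   0   0   0 ]
ρ2 ← ρ2 + ρ3
  [ 1  0  0  -4   3 ]
  [ 0  1  0  -4  -3 ]
  [ 0  0  1   4  -3 ]
  [ 0  0  0   0   0 ]

[[1, 0, 0, -4, 3], [0, 1, 0, -4, -3], [0, 0, 1, 4, -3], [0, 0, 0, 0, 0]]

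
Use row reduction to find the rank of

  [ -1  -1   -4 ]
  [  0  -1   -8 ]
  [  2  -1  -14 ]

R1 ← -1·R1
R3 ← R3 − 2·R1
R2 ← -1·R2
R3 ← R3 + 3·R2
R3 ← 1/2·R3
R2 ← R2 − 8·R3
R1 ← R1 − 4·R3
R1 ← R1 − R2
The reduced form has 3 nonzero rows.

rank = 3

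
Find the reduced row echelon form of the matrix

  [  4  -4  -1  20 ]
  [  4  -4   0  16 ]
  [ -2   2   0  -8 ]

r1 ← 1/4·r1
r2 ← r2 − 4·r1
r3 ← r3 + 2·r1
r3 ← r3 + 1/2·r2
r1 ← r1 + 1/4·r2

[[1, -1, 0, 4], [0, 0, 1, -4], [0, 0, 0, 0]]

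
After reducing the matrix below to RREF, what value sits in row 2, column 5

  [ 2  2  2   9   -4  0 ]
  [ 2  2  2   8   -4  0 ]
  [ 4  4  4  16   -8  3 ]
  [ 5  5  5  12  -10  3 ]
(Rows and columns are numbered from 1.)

R1 → 1/2·R1
R2 → R2 − 2·R1
R3 → R3 − 4·R1
R4 → R4 − 5·R1
R2 → -1·R2
R3 → R3 + 2·R2
R4 → R4 + 21/2·R2
R3 → 1/3·R3
R4 → R4 − 3·R3
R1 → R1 − 9/2·R2

0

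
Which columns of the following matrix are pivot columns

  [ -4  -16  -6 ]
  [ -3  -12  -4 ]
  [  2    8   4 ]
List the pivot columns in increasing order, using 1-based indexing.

r1 ← -1/4·r1
  [  1    4  3/2 ]
  [ -3  -12   -4 ]
  [  2    8    4 ]
r2 ← r2 + 3·r1
  [ 1  4  3/2 ]
  [ 0  0  1/2 ]
  [ 2  8    4 ]
r3 ← r3 − 2·r1
  [ 1  4  3/2 ]
  [ 0  0  1/2 ]
  [ 0  0    1 ]
r2 ← 2·r2
  [ 1  4  3/2 ]
  [ 0  0    1 ]
  [ 0  0    1 ]
r3 ← r3 − r2
  [ 1  4  3/2 ]
  [ 0  0    1 ]
  [ 0  0    0 ]
r1 ← r1 − 3/2·r2
  [ 1  4  0 ]
  [ 0  0  1 ]
  [ 0  0  0 ]
Pivot columns are the columns containing a leading 1.

1, 3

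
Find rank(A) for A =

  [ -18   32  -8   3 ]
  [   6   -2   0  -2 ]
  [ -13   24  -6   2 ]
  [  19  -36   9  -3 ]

rank = 4

R1 := -1/18·R1
  [   1  -16/9  4/9  -1/6 ]
  [   6     -2    0    -2 ]
  [ -13     24   -6     2 ]
  [  19    -36    9    -3 ]
R2 := R2 − 6·R1
  [   1  -16/9   4/9  -1/6 ]
  [   0   26/3  -8/3    -1 ]
  [ -13     24    -6     2 ]
  [  19    -36     9    -3 ]
R3 := R3 + 13·R1
  [  1  -16/9   4/9  -1/6 ]
  [  0   26/3  -8/3    -1 ]
  [  0    8/9  -2/9  -1/6 ]
  [ 19    -36     9    -3 ]
R4 := R4 − 19·R1
  [ 1  -16/9   4/9  -1/6 ]
  [ 0   26/3  -8/3    -1 ]
  [ 0    8/9  -2/9  -1/6 ]
  [ 0  -20/9   5/9   1/6 ]
R2 := 3/26·R2
  [ 1  -16/9    4/9   -1/6 ]
  [ 0      1  -4/13  -3/26 ]
  [ 0    8/9   -2/9   -1/6 ]
  [ 0  -20/9    5/9    1/6 ]
R3 := R3 − 8/9·R2
  [ 1  -16/9    4/9   -1/6 ]
  [ 0      1  -4/13  -3/26 ]
  [ 0      0   2/39  -5/78 ]
  [ 0  -20/9    5/9    1/6 ]
R4 := R4 + 20/9·R2
  [ 1  -16/9    4/9   -1/6 ]
  [ 0      1  -4/13  -3/26 ]
  [ 0      0   2/39  -5/78 ]
  [ 0      0  -5/39  -7/78 ]
R3 := 39/2·R3
  [ 1  -16/9    4/9   -1/6 ]
  [ 0      1  -4/13  -3/26 ]
  [ 0      0      1   -5/4 ]
  [ 0      0  -5/39  -7/78 ]
R4 := R4 + 5/39·R3
  [ 1  -16/9    4/9   -1/6 ]
  [ 0      1  -4/13  -3/26 ]
  [ 0      0      1   -5/4 ]
  [ 0      0      0   -1/4 ]
R4 := -4·R4
  [ 1  -16/9    4/9   -1/6 ]
  [ 0      1  -4/13  -3/26 ]
  [ 0      0      1   -5/4 ]
  [ 0      0      0      1 ]
R3 := R3 + 5/4·R4
  [ 1  -16/9    4/9   -1/6 ]
  [ 0      1  -4/13  -3/26 ]
  [ 0      0      1      0 ]
  [ 0      0      0      1 ]
R2 := R2 + 3/26·R4
  [ 1  -16/9    4/9  -1/6 ]
  [ 0      1  -4/13     0 ]
  [ 0      0      1     0 ]
  [ 0      0      0     1 ]
R1 := R1 + 1/6·R4
  [ 1  -16/9    4/9  0 ]
  [ 0      1  -4/13  0 ]
  [ 0      0      1  0 ]
  [ 0      0      0  1 ]
R2 := R2 + 4/13·R3
  [ 1  -16/9  4/9  0 ]
  [ 0      1    0  0 ]
  [ 0      0    1  0 ]
  [ 0      0    0  1 ]
R1 := R1 − 4/9·R3
  [ 1  -16/9  0  0 ]
  [ 0      1  0  0 ]
  [ 0      0  1  0 ]
  [ 0      0  0  1 ]
R1 := R1 + 16/9·R2
  [ 1  0  0  0 ]
  [ 0  1  0  0 ]
  [ 0  0  1  0 ]
  [ 0  0  0  1 ]
The reduced form has 4 nonzero rows.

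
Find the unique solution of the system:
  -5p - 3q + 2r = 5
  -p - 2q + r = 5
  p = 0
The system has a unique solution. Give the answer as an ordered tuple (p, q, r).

Form the augmented matrix and row-reduce:
  [ -5  -3  2  |  5 ]
  [ -1  -2  1  |  5 ]
  [  1   0  0  |  0 ]
r1 → -1/5·r1
r2 → r2 + r1
r3 → r3 − r1
r2 → -5/7·r2
r3 → r3 + 3/5·r2
r3 → 7·r3
r2 → r2 + 3/7·r3
r1 → r1 + 2/5·r3
r1 → r1 − 3/5·r2
Reading off the last column: p = 0, q = -5, r = -5.

(0, -5, -5)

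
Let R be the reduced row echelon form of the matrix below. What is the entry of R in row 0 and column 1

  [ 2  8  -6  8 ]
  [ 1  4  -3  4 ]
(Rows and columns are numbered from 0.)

4

R1 → 1/2·R1
  [ 1  4  -3  4 ]
  [ 1  4  -3  4 ]
R2 → R2 − R1
  [ 1  4  -3  4 ]
  [ 0  0   0  0 ]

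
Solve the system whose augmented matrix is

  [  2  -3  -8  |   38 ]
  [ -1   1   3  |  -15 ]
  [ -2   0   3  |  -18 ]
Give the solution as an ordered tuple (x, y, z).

ρ1 := 1/2·ρ1
  [  1  -3/2  -4  |   19 ]
  [ -1     1   3  |  -15 ]
  [ -2     0   3  |  -18 ]
ρ2 := ρ2 + ρ1
  [  1  -3/2  -4  |   19 ]
  [  0  -1/2  -1  |    4 ]
  [ -2     0   3  |  -18 ]
ρ3 := ρ3 + 2·ρ1
  [ 1  -3/2  -4  |  19 ]
  [ 0  -1/2  -1  |   4 ]
  [ 0    -3  -5  |  20 ]
ρ2 := -2·ρ2
  [ 1  -3/2  -4  |  19 ]
  [ 0     1   2  |  -8 ]
  [ 0    -3  -5  |  20 ]
ρ3 := ρ3 + 3·ρ2
  [ 1  -3/2  -4  |  19 ]
  [ 0     1   2  |  -8 ]
  [ 0     0   1  |  -4 ]
ρ2 := ρ2 − 2·ρ3
  [ 1  -3/2  -4  |  19 ]
  [ 0     1   0  |   0 ]
  [ 0     0   1  |  -4 ]
ρ1 := ρ1 + 4·ρ3
  [ 1  -3/2  0  |   3 ]
  [ 0     1  0  |   0 ]
  [ 0     0  1  |  -4 ]
ρ1 := ρ1 + 3/2·ρ2
  [ 1  0  0  |   3 ]
  [ 0  1  0  |   0 ]
  [ 0  0  1  |  -4 ]
Reading off the last column: x = 3, y = 0, z = -4.

(3, 0, -4)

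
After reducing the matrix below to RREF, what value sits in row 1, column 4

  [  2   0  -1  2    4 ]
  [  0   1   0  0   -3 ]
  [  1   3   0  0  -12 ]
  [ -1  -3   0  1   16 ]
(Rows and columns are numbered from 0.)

-3

R1 -> 1/2·R1
  [  1   0  -1/2  1    2 ]
  [  0   1     0  0   -3 ]
  [  1   3     0  0  -12 ]
  [ -1  -3     0  1   16 ]
R3 -> R3 − R1
  [  1   0  -1/2   1    2 ]
  [  0   1     0   0   -3 ]
  [  0   3   1/2  -1  -14 ]
  [ -1  -3     0   1   16 ]
R4 -> R4 + R1
  [ 1   0  -1/2   1    2 ]
  [ 0   1     0   0   -3 ]
  [ 0   3   1/2  -1  -14 ]
  [ 0  -3  -1/2   2   18 ]
R3 -> R3 − 3·R2
  [ 1   0  -1/2   1   2 ]
  [ 0   1     0   0  -3 ]
  [ 0   0   1/2  -1  -5 ]
  [ 0  -3  -1/2   2  18 ]
R4 -> R4 + 3·R2
  [ 1  0  -1/2   1   2 ]
  [ 0  1     0   0  -3 ]
  [ 0  0   1/2  -1  -5 ]
  [ 0  0  -1/2   2   9 ]
R3 -> 2·R3
  [ 1  0  -1/2   1    2 ]
  [ 0  1     0   0   -3 ]
  [ 0  0     1  -2  -10 ]
  [ 0  0  -1/2   2    9 ]
R4 -> R4 + 1/2·R3
  [ 1  0  -1/2   1    2 ]
  [ 0  1     0   0   -3 ]
  [ 0  0     1  -2  -10 ]
  [ 0  0     0   1    4 ]
R3 -> R3 + 2·R4
  [ 1  0  -1/2  1   2 ]
  [ 0  1     0  0  -3 ]
  [ 0  0     1  0  -2 ]
  [ 0  0     0  1   4 ]
R1 -> R1 − R4
  [ 1  0  -1/2  0  -2 ]
  [ 0  1     0  0  -3 ]
  [ 0  0     1  0  -2 ]
  [ 0  0     0  1   4 ]
R1 -> R1 + 1/2·R3
  [ 1  0  0  0  -3 ]
  [ 0  1  0  0  -3 ]
  [ 0  0  1  0  -2 ]
  [ 0  0  0  1   4 ]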